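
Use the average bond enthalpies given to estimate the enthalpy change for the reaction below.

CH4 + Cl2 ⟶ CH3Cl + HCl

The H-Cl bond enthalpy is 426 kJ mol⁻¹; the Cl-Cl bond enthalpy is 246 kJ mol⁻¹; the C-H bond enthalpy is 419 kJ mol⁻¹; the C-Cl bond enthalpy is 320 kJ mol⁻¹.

Bonds broken (reactants):
  C-H: 4 × 419 = 1676
  Cl-Cl: 1 × 246 = 246
  Σ(broken) = 1922 kJ
Bonds formed (products):
  C-Cl: 1 × 320 = 320
  C-H: 3 × 419 = 1257
  H-Cl: 1 × 426 = 426
  Σ(formed) = 2003 kJ
ΔH = Σ(broken) − Σ(formed) = 1922 − 2003 = −81 kJ

ΔH ≈ −81 kJ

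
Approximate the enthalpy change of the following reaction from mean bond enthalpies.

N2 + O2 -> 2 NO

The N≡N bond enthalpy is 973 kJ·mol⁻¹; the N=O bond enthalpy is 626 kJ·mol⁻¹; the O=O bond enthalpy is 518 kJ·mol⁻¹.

ΔH ≈ +239 kJ

Bonds broken (reactants):
  N≡N: 1 × 973 = 973
  O=O: 1 × 518 = 518
  Σ(broken) = 1491 kJ
Bonds formed (products):
  N=O: 2 × 626 = 1252
  Σ(formed) = 1252 kJ
ΔH = Σ(broken) − Σ(formed) = 1491 − 1252 = +239 kJ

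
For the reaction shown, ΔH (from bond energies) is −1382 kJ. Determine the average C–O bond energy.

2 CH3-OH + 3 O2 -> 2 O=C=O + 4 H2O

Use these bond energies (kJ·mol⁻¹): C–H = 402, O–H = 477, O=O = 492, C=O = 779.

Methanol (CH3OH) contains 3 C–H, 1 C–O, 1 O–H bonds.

D(C–O) ≈ 354 kJ/mol

Let D be the C–O bond energy.
Σ(broken) = 6×402 + 2×D + 2×477 + 3×492 = 4842 + 2D
Σ(formed) = 4×779 + 8×477 = 6932
ΔH = Σ(broken) − Σ(formed) = (4842 + 2D) − (6932) = −2090 + 2D
Setting this equal to −1382 kJ gives 2D = 708, so D = 354 kJ/mol.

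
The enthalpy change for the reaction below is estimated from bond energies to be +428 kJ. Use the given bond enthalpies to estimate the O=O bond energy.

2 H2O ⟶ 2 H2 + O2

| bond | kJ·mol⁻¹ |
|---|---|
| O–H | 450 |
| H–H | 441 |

D(O=O) ≈ 490 kJ/mol

Let D be the O=O bond energy.
Σ(broken) = 4×450 = 1800
Σ(formed) = 2×441 + 1×D = 882 + D
ΔH = Σ(broken) − Σ(formed) = (1800) − (882 + D) = +918 − D
Setting this equal to +428 kJ gives D = 490 kJ/mol.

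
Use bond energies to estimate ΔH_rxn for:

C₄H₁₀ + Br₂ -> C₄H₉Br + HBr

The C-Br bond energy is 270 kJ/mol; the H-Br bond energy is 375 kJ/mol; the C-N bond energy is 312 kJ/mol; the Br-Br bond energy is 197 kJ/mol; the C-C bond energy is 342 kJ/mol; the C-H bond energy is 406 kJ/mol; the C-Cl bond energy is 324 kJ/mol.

ΔH ≈ −42 kJ

Bonds broken (reactants):
  Br-Br: 1 × 197 = 197
  C-C: 3 × 342 = 1026
  C-H: 10 × 406 = 4060
  Σ(broken) = 5283 kJ
Bonds formed (products):
  C-Br: 1 × 270 = 270
  C-C: 3 × 342 = 1026
  C-H: 9 × 406 = 3654
  H-Br: 1 × 375 = 375
  Σ(formed) = 5325 kJ
ΔH = Σ(broken) − Σ(formed) = 5283 − 5325 = −42 kJ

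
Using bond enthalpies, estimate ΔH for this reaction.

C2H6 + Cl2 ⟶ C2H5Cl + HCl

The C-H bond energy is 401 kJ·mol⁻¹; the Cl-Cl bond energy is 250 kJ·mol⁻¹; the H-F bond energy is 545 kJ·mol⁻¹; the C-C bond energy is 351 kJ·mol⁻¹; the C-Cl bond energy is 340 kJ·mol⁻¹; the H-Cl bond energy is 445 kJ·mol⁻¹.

Bonds broken (reactants):
  C-C: 1 × 351 = 351
  C-H: 6 × 401 = 2406
  Cl-Cl: 1 × 250 = 250
  Σ(broken) = 3007 kJ
Bonds formed (products):
  C-C: 1 × 351 = 351
  C-Cl: 1 × 340 = 340
  C-H: 5 × 401 = 2005
  H-Cl: 1 × 445 = 445
  Σ(formed) = 3141 kJ
ΔH = Σ(broken) − Σ(formed) = 3007 − 3141 = −134 kJ

ΔH ≈ −134 kJ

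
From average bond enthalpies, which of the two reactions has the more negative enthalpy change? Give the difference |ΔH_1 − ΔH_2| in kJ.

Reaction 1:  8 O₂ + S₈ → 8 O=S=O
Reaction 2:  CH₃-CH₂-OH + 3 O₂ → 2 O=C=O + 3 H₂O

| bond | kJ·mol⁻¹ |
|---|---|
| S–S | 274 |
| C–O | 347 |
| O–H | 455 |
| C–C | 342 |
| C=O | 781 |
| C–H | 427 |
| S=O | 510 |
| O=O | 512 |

Reaction 1, by 833 kJ

Reaction 1:
  Bonds broken (reactants):
    O=O: 8 × 512 = 4096
    S–S: 8 × 274 = 2192
    Σ(broken) = 6288 kJ
  Bonds formed (products):
    S=O: 16 × 510 = 8160
    Σ(formed) = 8160 kJ
  ΔH_1 = 6288 − 8160 = −1872 kJ
Reaction 2:
  Bonds broken (reactants):
    C–C: 1 × 342 = 342
    C–H: 5 × 427 = 2135
    C–O: 1 × 347 = 347
    O–H: 1 × 455 = 455
    O=O: 3 × 512 = 1536
    Σ(broken) = 4815 kJ
  Bonds formed (products):
    C=O: 4 × 781 = 3124
    O–H: 6 × 455 = 2730
    Σ(formed) = 5854 kJ
  ΔH_2 = 4815 − 5854 = −1039 kJ
ΔH_1 − ΔH_2 = −833 kJ, so reaction 1 has the more negative ΔH; |ΔH_1 − ΔH_2| = 833 kJ.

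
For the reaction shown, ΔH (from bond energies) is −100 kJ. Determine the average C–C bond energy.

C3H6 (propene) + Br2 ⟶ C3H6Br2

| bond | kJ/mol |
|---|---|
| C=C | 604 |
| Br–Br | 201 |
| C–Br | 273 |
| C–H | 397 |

Let D be the C–C bond energy.
Σ(broken) = 1×201 + 1×D + 6×397 + 1×604 = 3187 + D
Σ(formed) = 2×273 + 2×D + 6×397 = 2928 + 2D
ΔH = Σ(broken) − Σ(formed) = (3187 + D) − (2928 + 2D) = +259 − D
Setting this equal to −100 kJ gives D = 359 kJ/mol.

D(C–C) ≈ 359 kJ/mol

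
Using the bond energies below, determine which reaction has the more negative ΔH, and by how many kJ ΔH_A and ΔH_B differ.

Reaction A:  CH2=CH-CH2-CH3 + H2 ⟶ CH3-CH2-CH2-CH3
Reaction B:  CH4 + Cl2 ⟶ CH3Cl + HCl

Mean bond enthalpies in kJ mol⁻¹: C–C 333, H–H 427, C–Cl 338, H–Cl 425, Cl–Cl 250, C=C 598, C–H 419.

Reaction A:
  Bonds broken (reactants):
    C–C: 2 × 333 = 666
    C–H: 8 × 419 = 3352
    C=C: 1 × 598 = 598
    H–H: 1 × 427 = 427
    Σ(broken) = 5043 kJ
  Bonds formed (products):
    C–C: 3 × 333 = 999
    C–H: 10 × 419 = 4190
    Σ(formed) = 5189 kJ
  ΔH_A = 5043 − 5189 = −146 kJ
Reaction B:
  Bonds broken (reactants):
    C–H: 4 × 419 = 1676
    Cl–Cl: 1 × 250 = 250
    Σ(broken) = 1926 kJ
  Bonds formed (products):
    C–Cl: 1 × 338 = 338
    C–H: 3 × 419 = 1257
    H–Cl: 1 × 425 = 425
    Σ(formed) = 2020 kJ
  ΔH_B = 1926 − 2020 = −94 kJ
ΔH_A − ΔH_B = −52 kJ, so reaction A has the more negative ΔH; |ΔH_A − ΔH_B| = 52 kJ.

Reaction A, by 52 kJ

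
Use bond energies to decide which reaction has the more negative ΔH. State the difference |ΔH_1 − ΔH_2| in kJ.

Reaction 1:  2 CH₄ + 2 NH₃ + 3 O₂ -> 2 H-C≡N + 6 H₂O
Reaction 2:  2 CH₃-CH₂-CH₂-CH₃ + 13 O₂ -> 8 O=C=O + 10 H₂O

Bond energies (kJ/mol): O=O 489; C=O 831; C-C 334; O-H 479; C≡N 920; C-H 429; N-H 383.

Reaction 1:
  Bonds broken (reactants):
    C-H: 8 × 429 = 3432
    N-H: 6 × 383 = 2298
    O=O: 3 × 489 = 1467
    Σ(broken) = 7197 kJ
  Bonds formed (products):
    C≡N: 2 × 920 = 1840
    C-H: 2 × 429 = 858
    O-H: 12 × 479 = 5748
    Σ(formed) = 8446 kJ
  ΔH_1 = 7197 − 8446 = −1249 kJ
Reaction 2:
  Bonds broken (reactants):
    C-C: 6 × 334 = 2004
    C-H: 20 × 429 = 8580
    O=O: 13 × 489 = 6357
    Σ(broken) = 16941 kJ
  Bonds formed (products):
    C=O: 16 × 831 = 13296
    O-H: 20 × 479 = 9580
    Σ(formed) = 22876 kJ
  ΔH_2 = 16941 − 22876 = −5935 kJ
ΔH_1 − ΔH_2 = +4686 kJ, so reaction 2 has the more negative ΔH; |ΔH_1 − ΔH_2| = 4686 kJ.

Reaction 2, by 4686 kJ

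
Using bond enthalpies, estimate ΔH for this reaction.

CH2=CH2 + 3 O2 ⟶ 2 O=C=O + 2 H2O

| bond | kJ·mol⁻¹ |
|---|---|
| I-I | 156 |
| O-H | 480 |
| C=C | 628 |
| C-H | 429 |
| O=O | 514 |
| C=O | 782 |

ΔH ≈ −1162 kJ

Bonds broken (reactants):
  C-H: 4 × 429 = 1716
  C=C: 1 × 628 = 628
  O=O: 3 × 514 = 1542
  Σ(broken) = 3886 kJ
Bonds formed (products):
  C=O: 4 × 782 = 3128
  O-H: 4 × 480 = 1920
  Σ(formed) = 5048 kJ
ΔH = Σ(broken) − Σ(formed) = 3886 − 5048 = −1162 kJ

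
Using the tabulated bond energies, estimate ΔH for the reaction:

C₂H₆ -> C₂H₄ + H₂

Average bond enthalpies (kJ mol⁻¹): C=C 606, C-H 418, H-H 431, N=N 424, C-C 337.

ΔH ≈ +136 kJ

Bonds broken (reactants):
  C-C: 1 × 337 = 337
  C-H: 6 × 418 = 2508
  Σ(broken) = 2845 kJ
Bonds formed (products):
  C-H: 4 × 418 = 1672
  C=C: 1 × 606 = 606
  H-H: 1 × 431 = 431
  Σ(formed) = 2709 kJ
ΔH = Σ(broken) − Σ(formed) = 2845 − 2709 = +136 kJ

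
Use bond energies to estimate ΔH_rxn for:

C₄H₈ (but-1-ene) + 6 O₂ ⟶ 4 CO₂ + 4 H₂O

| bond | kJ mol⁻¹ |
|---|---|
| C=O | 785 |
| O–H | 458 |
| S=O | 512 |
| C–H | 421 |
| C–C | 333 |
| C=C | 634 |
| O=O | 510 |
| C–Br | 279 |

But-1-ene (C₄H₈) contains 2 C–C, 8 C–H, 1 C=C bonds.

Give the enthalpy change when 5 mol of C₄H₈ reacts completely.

ΔH = −11080 kJ

Bonds broken (reactants):
  C–C: 2 × 333 = 666
  C–H: 8 × 421 = 3368
  C=C: 1 × 634 = 634
  O=O: 6 × 510 = 3060
  Σ(broken) = 7728 kJ
Bonds formed (products):
  C=O: 8 × 785 = 6280
  O–H: 8 × 458 = 3664
  Σ(formed) = 9944 kJ
ΔH = Σ(broken) − Σ(formed) = 7728 − 9944 = −2216 kJ
For 5× the reaction as written: 5 × (−2216) = −11080 kJ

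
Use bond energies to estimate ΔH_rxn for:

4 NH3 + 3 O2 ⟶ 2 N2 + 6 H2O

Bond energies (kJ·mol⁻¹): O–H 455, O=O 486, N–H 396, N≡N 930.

ΔH ≈ −1110 kJ

Bonds broken (reactants):
  N–H: 12 × 396 = 4752
  O=O: 3 × 486 = 1458
  Σ(broken) = 6210 kJ
Bonds formed (products):
  N≡N: 2 × 930 = 1860
  O–H: 12 × 455 = 5460
  Σ(formed) = 7320 kJ
ΔH = Σ(broken) − Σ(formed) = 6210 − 7320 = −1110 kJ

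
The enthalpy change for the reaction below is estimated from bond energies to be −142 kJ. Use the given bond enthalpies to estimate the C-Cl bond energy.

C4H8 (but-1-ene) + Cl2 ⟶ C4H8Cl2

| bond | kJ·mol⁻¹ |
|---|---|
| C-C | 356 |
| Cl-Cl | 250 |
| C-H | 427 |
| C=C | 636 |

Let D be the C-Cl bond energy.
Σ(broken) = 2×356 + 8×427 + 1×636 + 1×250 = 5014
Σ(formed) = 3×356 + 2×D + 8×427 = 4484 + 2D
ΔH = Σ(broken) − Σ(formed) = (5014) − (4484 + 2D) = +530 − 2D
Setting this equal to −142 kJ gives 2D = 672, so D = 336 kJ/mol.

D(C-Cl) ≈ 336 kJ/mol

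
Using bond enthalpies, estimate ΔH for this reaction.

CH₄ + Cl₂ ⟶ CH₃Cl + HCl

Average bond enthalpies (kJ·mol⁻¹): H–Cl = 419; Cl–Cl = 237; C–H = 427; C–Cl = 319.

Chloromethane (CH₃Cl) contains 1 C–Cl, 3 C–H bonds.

ΔH ≈ −74 kJ

Bonds broken (reactants):
  C–H: 4 × 427 = 1708
  Cl–Cl: 1 × 237 = 237
  Σ(broken) = 1945 kJ
Bonds formed (products):
  C–Cl: 1 × 319 = 319
  C–H: 3 × 427 = 1281
  H–Cl: 1 × 419 = 419
  Σ(formed) = 2019 kJ
ΔH = Σ(broken) − Σ(formed) = 1945 − 2019 = −74 kJ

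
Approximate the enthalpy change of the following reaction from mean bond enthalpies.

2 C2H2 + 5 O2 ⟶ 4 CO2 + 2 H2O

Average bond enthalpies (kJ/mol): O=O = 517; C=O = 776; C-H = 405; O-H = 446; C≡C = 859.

Bonds broken (reactants):
  C≡C: 2 × 859 = 1718
  C-H: 4 × 405 = 1620
  O=O: 5 × 517 = 2585
  Σ(broken) = 5923 kJ
Bonds formed (products):
  C=O: 8 × 776 = 6208
  O-H: 4 × 446 = 1784
  Σ(formed) = 7992 kJ
ΔH = Σ(broken) − Σ(formed) = 5923 − 7992 = −2069 kJ

ΔH ≈ −2069 kJ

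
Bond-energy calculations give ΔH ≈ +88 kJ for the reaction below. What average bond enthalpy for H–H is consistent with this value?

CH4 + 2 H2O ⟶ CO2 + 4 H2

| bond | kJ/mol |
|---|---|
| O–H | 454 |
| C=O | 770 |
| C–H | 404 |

D(H–H) ≈ 451 kJ/mol

Let D be the H–H bond energy.
Σ(broken) = 4×404 + 4×454 = 3432
Σ(formed) = 2×770 + 4×D = 1540 + 4D
ΔH = Σ(broken) − Σ(formed) = (3432) − (1540 + 4D) = +1892 − 4D
Setting this equal to +88 kJ gives 4D = 1804, so D = 451 kJ/mol.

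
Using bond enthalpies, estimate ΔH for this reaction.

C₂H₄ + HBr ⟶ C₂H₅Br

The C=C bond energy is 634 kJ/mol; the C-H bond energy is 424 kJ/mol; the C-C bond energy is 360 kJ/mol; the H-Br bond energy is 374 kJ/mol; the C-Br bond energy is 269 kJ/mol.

Bonds broken (reactants):
  C-H: 4 × 424 = 1696
  C=C: 1 × 634 = 634
  H-Br: 1 × 374 = 374
  Σ(broken) = 2704 kJ
Bonds formed (products):
  C-Br: 1 × 269 = 269
  C-C: 1 × 360 = 360
  C-H: 5 × 424 = 2120
  Σ(formed) = 2749 kJ
ΔH = Σ(broken) − Σ(formed) = 2704 − 2749 = −45 kJ

ΔH ≈ −45 kJ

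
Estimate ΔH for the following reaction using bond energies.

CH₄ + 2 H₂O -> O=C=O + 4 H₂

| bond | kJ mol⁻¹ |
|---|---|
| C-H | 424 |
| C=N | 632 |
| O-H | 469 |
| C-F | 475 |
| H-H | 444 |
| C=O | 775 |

ΔH ≈ +246 kJ

Bonds broken (reactants):
  C-H: 4 × 424 = 1696
  O-H: 4 × 469 = 1876
  Σ(broken) = 3572 kJ
Bonds formed (products):
  C=O: 2 × 775 = 1550
  H-H: 4 × 444 = 1776
  Σ(formed) = 3326 kJ
ΔH = Σ(broken) − Σ(formed) = 3572 − 3326 = +246 kJ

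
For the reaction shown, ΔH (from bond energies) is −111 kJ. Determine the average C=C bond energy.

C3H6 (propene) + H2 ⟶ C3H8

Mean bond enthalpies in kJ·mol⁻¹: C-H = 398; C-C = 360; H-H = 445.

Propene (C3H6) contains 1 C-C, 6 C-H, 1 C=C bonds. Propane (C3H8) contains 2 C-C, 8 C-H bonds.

D(C=C) ≈ 600 kJ/mol

Let D be the C=C bond energy.
Σ(broken) = 1×360 + 6×398 + 1×D + 1×445 = 3193 + D
Σ(formed) = 2×360 + 8×398 = 3904
ΔH = Σ(broken) − Σ(formed) = (3193 + D) − (3904) = −711 + D
Setting this equal to −111 kJ gives D = 600 kJ/mol.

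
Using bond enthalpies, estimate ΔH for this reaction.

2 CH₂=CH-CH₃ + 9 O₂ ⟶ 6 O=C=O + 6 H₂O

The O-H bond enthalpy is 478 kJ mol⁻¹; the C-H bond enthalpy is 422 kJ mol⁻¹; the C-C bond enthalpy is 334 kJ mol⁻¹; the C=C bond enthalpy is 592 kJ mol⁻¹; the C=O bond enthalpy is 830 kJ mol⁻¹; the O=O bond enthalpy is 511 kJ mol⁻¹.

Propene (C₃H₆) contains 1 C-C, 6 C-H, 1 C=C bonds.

ΔH ≈ −4181 kJ

Bonds broken (reactants):
  C-C: 2 × 334 = 668
  C-H: 12 × 422 = 5064
  C=C: 2 × 592 = 1184
  O=O: 9 × 511 = 4599
  Σ(broken) = 11515 kJ
Bonds formed (products):
  C=O: 12 × 830 = 9960
  O-H: 12 × 478 = 5736
  Σ(formed) = 15696 kJ
ΔH = Σ(broken) − Σ(formed) = 11515 − 15696 = −4181 kJ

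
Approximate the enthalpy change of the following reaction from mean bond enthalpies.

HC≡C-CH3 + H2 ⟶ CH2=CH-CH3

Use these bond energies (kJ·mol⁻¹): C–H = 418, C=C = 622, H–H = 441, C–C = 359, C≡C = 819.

Bonds broken (reactants):
  C≡C: 1 × 819 = 819
  C–C: 1 × 359 = 359
  C–H: 4 × 418 = 1672
  H–H: 1 × 441 = 441
  Σ(broken) = 3291 kJ
Bonds formed (products):
  C–C: 1 × 359 = 359
  C–H: 6 × 418 = 2508
  C=C: 1 × 622 = 622
  Σ(formed) = 3489 kJ
ΔH = Σ(broken) − Σ(formed) = 3291 − 3489 = −198 kJ

ΔH ≈ −198 kJ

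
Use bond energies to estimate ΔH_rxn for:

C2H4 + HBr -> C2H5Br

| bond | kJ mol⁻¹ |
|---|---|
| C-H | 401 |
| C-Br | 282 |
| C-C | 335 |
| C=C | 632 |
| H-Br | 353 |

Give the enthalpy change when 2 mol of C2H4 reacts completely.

ΔH = −66 kJ

Bonds broken (reactants):
  C-H: 4 × 401 = 1604
  C=C: 1 × 632 = 632
  H-Br: 1 × 353 = 353
  Σ(broken) = 2589 kJ
Bonds formed (products):
  C-Br: 1 × 282 = 282
  C-C: 1 × 335 = 335
  C-H: 5 × 401 = 2005
  Σ(formed) = 2622 kJ
ΔH = Σ(broken) − Σ(formed) = 2589 − 2622 = −33 kJ
For 2× the reaction as written: 2 × (−33) = −66 kJ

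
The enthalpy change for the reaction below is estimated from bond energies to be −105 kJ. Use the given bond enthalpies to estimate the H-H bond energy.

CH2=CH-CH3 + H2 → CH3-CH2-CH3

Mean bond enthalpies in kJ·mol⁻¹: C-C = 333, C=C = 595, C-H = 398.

D(H-H) ≈ 429 kJ/mol

Let D be the H-H bond energy.
Σ(broken) = 1×333 + 6×398 + 1×595 + 1×D = 3316 + D
Σ(formed) = 2×333 + 8×398 = 3850
ΔH = Σ(broken) − Σ(formed) = (3316 + D) − (3850) = −534 + D
Setting this equal to −105 kJ gives D = 429 kJ/mol.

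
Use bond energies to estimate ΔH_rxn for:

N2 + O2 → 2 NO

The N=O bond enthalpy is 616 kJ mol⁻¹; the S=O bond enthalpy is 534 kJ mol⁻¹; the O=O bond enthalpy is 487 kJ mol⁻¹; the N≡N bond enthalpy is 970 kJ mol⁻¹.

Bonds broken (reactants):
  N≡N: 1 × 970 = 970
  O=O: 1 × 487 = 487
  Σ(broken) = 1457 kJ
Bonds formed (products):
  N=O: 2 × 616 = 1232
  Σ(formed) = 1232 kJ
ΔH = Σ(broken) − Σ(formed) = 1457 − 1232 = +225 kJ

ΔH ≈ +225 kJ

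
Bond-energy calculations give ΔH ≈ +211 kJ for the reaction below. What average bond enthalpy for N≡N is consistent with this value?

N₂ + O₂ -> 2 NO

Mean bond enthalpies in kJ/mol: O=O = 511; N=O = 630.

D(N≡N) ≈ 960 kJ/mol

Let D be the N≡N bond energy.
Σ(broken) = 1×D + 1×511 = 511 + D
Σ(formed) = 2×630 = 1260
ΔH = Σ(broken) − Σ(formed) = (511 + D) − (1260) = −749 + D
Setting this equal to +211 kJ gives D = 960 kJ/mol.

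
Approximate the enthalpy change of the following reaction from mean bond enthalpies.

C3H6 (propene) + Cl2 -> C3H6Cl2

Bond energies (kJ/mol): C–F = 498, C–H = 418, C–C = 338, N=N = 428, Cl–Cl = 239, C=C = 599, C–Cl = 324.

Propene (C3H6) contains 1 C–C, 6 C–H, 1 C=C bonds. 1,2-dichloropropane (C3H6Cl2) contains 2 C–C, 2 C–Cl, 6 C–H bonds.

Bonds broken (reactants):
  C–C: 1 × 338 = 338
  C–H: 6 × 418 = 2508
  C=C: 1 × 599 = 599
  Cl–Cl: 1 × 239 = 239
  Σ(broken) = 3684 kJ
Bonds formed (products):
  C–C: 2 × 338 = 676
  C–Cl: 2 × 324 = 648
  C–H: 6 × 418 = 2508
  Σ(formed) = 3832 kJ
ΔH = Σ(broken) − Σ(formed) = 3684 − 3832 = −148 kJ

ΔH ≈ −148 kJ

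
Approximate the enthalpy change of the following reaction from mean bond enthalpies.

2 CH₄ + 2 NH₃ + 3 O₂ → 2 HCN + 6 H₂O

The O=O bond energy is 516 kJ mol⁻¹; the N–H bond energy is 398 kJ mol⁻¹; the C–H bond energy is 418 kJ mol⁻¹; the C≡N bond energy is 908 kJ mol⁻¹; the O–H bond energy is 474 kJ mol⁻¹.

ΔH ≈ −1060 kJ

Bonds broken (reactants):
  C–H: 8 × 418 = 3344
  N–H: 6 × 398 = 2388
  O=O: 3 × 516 = 1548
  Σ(broken) = 7280 kJ
Bonds formed (products):
  C≡N: 2 × 908 = 1816
  C–H: 2 × 418 = 836
  O–H: 12 × 474 = 5688
  Σ(formed) = 8340 kJ
ΔH = Σ(broken) − Σ(formed) = 7280 − 8340 = −1060 kJ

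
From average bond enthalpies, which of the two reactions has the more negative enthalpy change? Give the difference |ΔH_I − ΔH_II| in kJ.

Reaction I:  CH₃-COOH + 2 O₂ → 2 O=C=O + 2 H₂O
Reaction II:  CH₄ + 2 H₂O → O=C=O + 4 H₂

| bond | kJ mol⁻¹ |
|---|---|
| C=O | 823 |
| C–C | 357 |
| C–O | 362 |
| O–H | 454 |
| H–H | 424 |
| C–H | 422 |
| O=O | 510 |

Reaction I, by 988 kJ

Reaction I:
  Bonds broken (reactants):
    C–C: 1 × 357 = 357
    C–H: 3 × 422 = 1266
    C–O: 1 × 362 = 362
    C=O: 1 × 823 = 823
    O–H: 1 × 454 = 454
    O=O: 2 × 510 = 1020
    Σ(broken) = 4282 kJ
  Bonds formed (products):
    C=O: 4 × 823 = 3292
    O–H: 4 × 454 = 1816
    Σ(formed) = 5108 kJ
  ΔH_I = 4282 − 5108 = −826 kJ
Reaction II:
  Bonds broken (reactants):
    C–H: 4 × 422 = 1688
    O–H: 4 × 454 = 1816
    Σ(broken) = 3504 kJ
  Bonds formed (products):
    C=O: 2 × 823 = 1646
    H–H: 4 × 424 = 1696
    Σ(formed) = 3342 kJ
  ΔH_II = 3504 − 3342 = +162 kJ
ΔH_I − ΔH_II = −988 kJ, so reaction I has the more negative ΔH; |ΔH_I − ΔH_II| = 988 kJ.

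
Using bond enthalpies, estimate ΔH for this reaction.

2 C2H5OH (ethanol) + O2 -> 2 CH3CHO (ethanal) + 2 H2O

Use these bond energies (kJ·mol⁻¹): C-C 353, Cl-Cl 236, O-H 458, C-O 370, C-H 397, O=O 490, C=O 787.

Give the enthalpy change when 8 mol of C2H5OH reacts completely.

ΔH = −1864 kJ

Bonds broken (reactants):
  C-C: 2 × 353 = 706
  C-H: 10 × 397 = 3970
  C-O: 2 × 370 = 740
  O-H: 2 × 458 = 916
  O=O: 1 × 490 = 490
  Σ(broken) = 6822 kJ
Bonds formed (products):
  C-C: 2 × 353 = 706
  C-H: 8 × 397 = 3176
  C=O: 2 × 787 = 1574
  O-H: 4 × 458 = 1832
  Σ(formed) = 7288 kJ
ΔH = Σ(broken) − Σ(formed) = 6822 − 7288 = −466 kJ
For 4× the reaction as written: 4 × (−466) = −1864 kJ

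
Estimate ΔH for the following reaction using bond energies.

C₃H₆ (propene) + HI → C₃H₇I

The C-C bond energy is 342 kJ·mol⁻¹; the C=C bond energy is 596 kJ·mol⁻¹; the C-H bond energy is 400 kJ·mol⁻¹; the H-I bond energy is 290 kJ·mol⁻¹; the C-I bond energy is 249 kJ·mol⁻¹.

Bonds broken (reactants):
  C-C: 1 × 342 = 342
  C-H: 6 × 400 = 2400
  C=C: 1 × 596 = 596
  H-I: 1 × 290 = 290
  Σ(broken) = 3628 kJ
Bonds formed (products):
  C-C: 2 × 342 = 684
  C-H: 7 × 400 = 2800
  C-I: 1 × 249 = 249
  Σ(formed) = 3733 kJ
ΔH = Σ(broken) − Σ(formed) = 3628 − 3733 = −105 kJ

ΔH ≈ −105 kJ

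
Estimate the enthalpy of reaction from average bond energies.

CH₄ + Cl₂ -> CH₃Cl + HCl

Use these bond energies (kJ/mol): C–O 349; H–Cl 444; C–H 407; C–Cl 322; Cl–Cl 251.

Bonds broken (reactants):
  C–H: 4 × 407 = 1628
  Cl–Cl: 1 × 251 = 251
  Σ(broken) = 1879 kJ
Bonds formed (products):
  C–Cl: 1 × 322 = 322
  C–H: 3 × 407 = 1221
  H–Cl: 1 × 444 = 444
  Σ(formed) = 1987 kJ
ΔH = Σ(broken) − Σ(formed) = 1879 − 1987 = −108 kJ

ΔH ≈ −108 kJ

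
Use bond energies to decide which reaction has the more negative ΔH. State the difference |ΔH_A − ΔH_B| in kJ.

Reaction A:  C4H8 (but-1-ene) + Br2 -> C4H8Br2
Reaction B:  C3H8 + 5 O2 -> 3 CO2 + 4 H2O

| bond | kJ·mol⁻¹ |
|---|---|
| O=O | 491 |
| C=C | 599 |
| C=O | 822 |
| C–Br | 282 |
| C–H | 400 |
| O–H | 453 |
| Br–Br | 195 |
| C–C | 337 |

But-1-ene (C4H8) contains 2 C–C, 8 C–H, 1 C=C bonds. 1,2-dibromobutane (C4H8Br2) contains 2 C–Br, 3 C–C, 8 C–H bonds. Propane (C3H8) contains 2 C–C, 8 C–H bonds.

Reaction B, by 2120 kJ

Reaction A:
  Bonds broken (reactants):
    Br–Br: 1 × 195 = 195
    C–C: 2 × 337 = 674
    C–H: 8 × 400 = 3200
    C=C: 1 × 599 = 599
    Σ(broken) = 4668 kJ
  Bonds formed (products):
    C–Br: 2 × 282 = 564
    C–C: 3 × 337 = 1011
    C–H: 8 × 400 = 3200
    Σ(formed) = 4775 kJ
  ΔH_A = 4668 − 4775 = −107 kJ
Reaction B:
  Bonds broken (reactants):
    C–C: 2 × 337 = 674
    C–H: 8 × 400 = 3200
    O=O: 5 × 491 = 2455
    Σ(broken) = 6329 kJ
  Bonds formed (products):
    C=O: 6 × 822 = 4932
    O–H: 8 × 453 = 3624
    Σ(formed) = 8556 kJ
  ΔH_B = 6329 − 8556 = −2227 kJ
ΔH_A − ΔH_B = +2120 kJ, so reaction B has the more negative ΔH; |ΔH_A − ΔH_B| = 2120 kJ.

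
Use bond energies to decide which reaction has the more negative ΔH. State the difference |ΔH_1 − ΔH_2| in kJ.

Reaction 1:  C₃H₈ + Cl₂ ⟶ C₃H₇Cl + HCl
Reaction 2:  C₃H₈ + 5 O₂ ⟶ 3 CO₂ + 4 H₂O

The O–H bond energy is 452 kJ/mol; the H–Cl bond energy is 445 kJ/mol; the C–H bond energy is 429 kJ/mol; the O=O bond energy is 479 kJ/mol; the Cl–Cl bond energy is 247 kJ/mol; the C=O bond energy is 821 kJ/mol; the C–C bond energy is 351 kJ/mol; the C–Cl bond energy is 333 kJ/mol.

Reaction 1:
  Bonds broken (reactants):
    C–C: 2 × 351 = 702
    C–H: 8 × 429 = 3432
    Cl–Cl: 1 × 247 = 247
    Σ(broken) = 4381 kJ
  Bonds formed (products):
    C–C: 2 × 351 = 702
    C–Cl: 1 × 333 = 333
    C–H: 7 × 429 = 3003
    H–Cl: 1 × 445 = 445
    Σ(formed) = 4483 kJ
  ΔH_1 = 4381 − 4483 = −102 kJ
Reaction 2:
  Bonds broken (reactants):
    C–C: 2 × 351 = 702
    C–H: 8 × 429 = 3432
    O=O: 5 × 479 = 2395
    Σ(broken) = 6529 kJ
  Bonds formed (products):
    C=O: 6 × 821 = 4926
    O–H: 8 × 452 = 3616
    Σ(formed) = 8542 kJ
  ΔH_2 = 6529 − 8542 = −2013 kJ
ΔH_1 − ΔH_2 = +1911 kJ, so reaction 2 has the more negative ΔH; |ΔH_1 − ΔH_2| = 1911 kJ.

Reaction 2, by 1911 kJ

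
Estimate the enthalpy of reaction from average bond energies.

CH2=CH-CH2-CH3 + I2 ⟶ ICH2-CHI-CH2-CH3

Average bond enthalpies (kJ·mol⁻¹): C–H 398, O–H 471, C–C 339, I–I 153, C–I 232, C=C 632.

Bonds broken (reactants):
  C–C: 2 × 339 = 678
  C–H: 8 × 398 = 3184
  C=C: 1 × 632 = 632
  I–I: 1 × 153 = 153
  Σ(broken) = 4647 kJ
Bonds formed (products):
  C–C: 3 × 339 = 1017
  C–H: 8 × 398 = 3184
  C–I: 2 × 232 = 464
  Σ(formed) = 4665 kJ
ΔH = Σ(broken) − Σ(formed) = 4647 − 4665 = −18 kJ

ΔH ≈ −18 kJ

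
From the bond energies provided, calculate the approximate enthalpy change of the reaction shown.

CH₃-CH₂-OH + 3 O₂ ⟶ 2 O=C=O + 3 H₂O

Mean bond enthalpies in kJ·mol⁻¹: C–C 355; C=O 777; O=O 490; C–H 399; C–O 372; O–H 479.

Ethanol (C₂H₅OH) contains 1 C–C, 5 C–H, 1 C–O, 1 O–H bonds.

ΔH ≈ −1311 kJ

Bonds broken (reactants):
  C–C: 1 × 355 = 355
  C–H: 5 × 399 = 1995
  C–O: 1 × 372 = 372
  O–H: 1 × 479 = 479
  O=O: 3 × 490 = 1470
  Σ(broken) = 4671 kJ
Bonds formed (products):
  C=O: 4 × 777 = 3108
  O–H: 6 × 479 = 2874
  Σ(formed) = 5982 kJ
ΔH = Σ(broken) − Σ(formed) = 4671 − 5982 = −1311 kJ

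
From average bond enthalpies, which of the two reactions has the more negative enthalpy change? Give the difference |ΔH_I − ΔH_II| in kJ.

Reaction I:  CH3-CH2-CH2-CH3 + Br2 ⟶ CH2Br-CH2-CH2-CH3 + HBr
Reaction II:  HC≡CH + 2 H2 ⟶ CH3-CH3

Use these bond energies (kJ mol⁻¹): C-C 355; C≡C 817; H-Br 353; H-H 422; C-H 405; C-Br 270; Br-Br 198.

Reaction II, by 294 kJ

Reaction I:
  Bonds broken (reactants):
    Br-Br: 1 × 198 = 198
    C-C: 3 × 355 = 1065
    C-H: 10 × 405 = 4050
    Σ(broken) = 5313 kJ
  Bonds formed (products):
    C-Br: 1 × 270 = 270
    C-C: 3 × 355 = 1065
    C-H: 9 × 405 = 3645
    H-Br: 1 × 353 = 353
    Σ(formed) = 5333 kJ
  ΔH_I = 5313 − 5333 = −20 kJ
Reaction II:
  Bonds broken (reactants):
    C≡C: 1 × 817 = 817
    C-H: 2 × 405 = 810
    H-H: 2 × 422 = 844
    Σ(broken) = 2471 kJ
  Bonds formed (products):
    C-C: 1 × 355 = 355
    C-H: 6 × 405 = 2430
    Σ(formed) = 2785 kJ
  ΔH_II = 2471 − 2785 = −314 kJ
ΔH_I − ΔH_II = +294 kJ, so reaction II has the more negative ΔH; |ΔH_I − ΔH_II| = 294 kJ.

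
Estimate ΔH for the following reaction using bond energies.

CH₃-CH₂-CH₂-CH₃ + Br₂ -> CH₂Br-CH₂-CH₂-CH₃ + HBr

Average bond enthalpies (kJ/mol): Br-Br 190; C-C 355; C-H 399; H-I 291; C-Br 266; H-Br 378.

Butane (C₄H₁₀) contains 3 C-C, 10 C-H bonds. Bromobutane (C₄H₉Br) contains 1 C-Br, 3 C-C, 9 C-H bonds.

Bonds broken (reactants):
  Br-Br: 1 × 190 = 190
  C-C: 3 × 355 = 1065
  C-H: 10 × 399 = 3990
  Σ(broken) = 5245 kJ
Bonds formed (products):
  C-Br: 1 × 266 = 266
  C-C: 3 × 355 = 1065
  C-H: 9 × 399 = 3591
  H-Br: 1 × 378 = 378
  Σ(formed) = 5300 kJ
ΔH = Σ(broken) − Σ(formed) = 5245 − 5300 = −55 kJ

ΔH ≈ −55 kJ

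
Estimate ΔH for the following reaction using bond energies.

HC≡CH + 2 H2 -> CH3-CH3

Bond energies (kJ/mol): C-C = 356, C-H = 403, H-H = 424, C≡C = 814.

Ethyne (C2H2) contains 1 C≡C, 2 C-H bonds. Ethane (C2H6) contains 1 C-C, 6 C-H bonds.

ΔH ≈ −306 kJ

Bonds broken (reactants):
  C≡C: 1 × 814 = 814
  C-H: 2 × 403 = 806
  H-H: 2 × 424 = 848
  Σ(broken) = 2468 kJ
Bonds formed (products):
  C-C: 1 × 356 = 356
  C-H: 6 × 403 = 2418
  Σ(formed) = 2774 kJ
ΔH = Σ(broken) − Σ(formed) = 2468 − 2774 = −306 kJ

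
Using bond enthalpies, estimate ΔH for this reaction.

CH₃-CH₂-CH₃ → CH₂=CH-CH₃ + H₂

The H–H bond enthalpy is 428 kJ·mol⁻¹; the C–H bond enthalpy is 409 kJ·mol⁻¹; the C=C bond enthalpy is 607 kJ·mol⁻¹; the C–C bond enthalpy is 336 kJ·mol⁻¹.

Bonds broken (reactants):
  C–C: 2 × 336 = 672
  C–H: 8 × 409 = 3272
  Σ(broken) = 3944 kJ
Bonds formed (products):
  C–C: 1 × 336 = 336
  C–H: 6 × 409 = 2454
  C=C: 1 × 607 = 607
  H–H: 1 × 428 = 428
  Σ(formed) = 3825 kJ
ΔH = Σ(broken) − Σ(formed) = 3944 − 3825 = +119 kJ

ΔH ≈ +119 kJ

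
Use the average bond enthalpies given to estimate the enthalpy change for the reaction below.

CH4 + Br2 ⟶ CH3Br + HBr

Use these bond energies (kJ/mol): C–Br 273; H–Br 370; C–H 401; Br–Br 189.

ΔH ≈ −53 kJ

Bonds broken (reactants):
  Br–Br: 1 × 189 = 189
  C–H: 4 × 401 = 1604
  Σ(broken) = 1793 kJ
Bonds formed (products):
  C–Br: 1 × 273 = 273
  C–H: 3 × 401 = 1203
  H–Br: 1 × 370 = 370
  Σ(formed) = 1846 kJ
ΔH = Σ(broken) − Σ(formed) = 1793 − 1846 = −53 kJ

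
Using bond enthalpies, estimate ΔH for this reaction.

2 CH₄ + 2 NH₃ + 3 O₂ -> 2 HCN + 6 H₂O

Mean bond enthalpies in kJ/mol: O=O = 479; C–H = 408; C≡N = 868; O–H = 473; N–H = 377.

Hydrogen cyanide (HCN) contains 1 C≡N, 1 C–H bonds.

ΔH ≈ −1265 kJ

Bonds broken (reactants):
  C–H: 8 × 408 = 3264
  N–H: 6 × 377 = 2262
  O=O: 3 × 479 = 1437
  Σ(broken) = 6963 kJ
Bonds formed (products):
  C≡N: 2 × 868 = 1736
  C–H: 2 × 408 = 816
  O–H: 12 × 473 = 5676
  Σ(formed) = 8228 kJ
ΔH = Σ(broken) − Σ(formed) = 6963 − 8228 = −1265 kJ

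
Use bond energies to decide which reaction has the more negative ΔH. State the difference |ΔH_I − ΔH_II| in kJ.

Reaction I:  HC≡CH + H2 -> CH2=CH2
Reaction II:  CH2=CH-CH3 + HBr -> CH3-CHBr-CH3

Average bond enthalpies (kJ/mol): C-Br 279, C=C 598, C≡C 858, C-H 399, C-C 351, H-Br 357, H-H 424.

Reaction I, by 40 kJ

Reaction I:
  Bonds broken (reactants):
    C≡C: 1 × 858 = 858
    C-H: 2 × 399 = 798
    H-H: 1 × 424 = 424
    Σ(broken) = 2080 kJ
  Bonds formed (products):
    C-H: 4 × 399 = 1596
    C=C: 1 × 598 = 598
    Σ(formed) = 2194 kJ
  ΔH_I = 2080 − 2194 = −114 kJ
Reaction II:
  Bonds broken (reactants):
    C-C: 1 × 351 = 351
    C-H: 6 × 399 = 2394
    C=C: 1 × 598 = 598
    H-Br: 1 × 357 = 357
    Σ(broken) = 3700 kJ
  Bonds formed (products):
    C-Br: 1 × 279 = 279
    C-C: 2 × 351 = 702
    C-H: 7 × 399 = 2793
    Σ(formed) = 3774 kJ
  ΔH_II = 3700 − 3774 = −74 kJ
ΔH_I − ΔH_II = −40 kJ, so reaction I has the more negative ΔH; |ΔH_I − ΔH_II| = 40 kJ.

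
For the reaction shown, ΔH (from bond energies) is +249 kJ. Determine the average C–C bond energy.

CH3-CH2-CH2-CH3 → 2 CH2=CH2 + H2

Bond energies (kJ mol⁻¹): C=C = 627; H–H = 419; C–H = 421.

D(C–C) ≈ 360 kJ/mol

Let D be the C–C bond energy.
Σ(broken) = 3×D + 10×421 = 4210 + 3D
Σ(formed) = 8×421 + 2×627 + 1×419 = 5041
ΔH = Σ(broken) − Σ(formed) = (4210 + 3D) − (5041) = −831 + 3D
Setting this equal to +249 kJ gives 3D = 1080, so D = 360 kJ/mol.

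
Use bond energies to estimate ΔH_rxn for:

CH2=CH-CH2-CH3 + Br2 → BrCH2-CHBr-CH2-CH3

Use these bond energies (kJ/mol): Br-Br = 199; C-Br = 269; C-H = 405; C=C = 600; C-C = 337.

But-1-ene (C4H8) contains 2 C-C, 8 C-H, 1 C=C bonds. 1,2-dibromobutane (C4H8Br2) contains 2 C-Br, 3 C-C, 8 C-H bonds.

Bonds broken (reactants):
  Br-Br: 1 × 199 = 199
  C-C: 2 × 337 = 674
  C-H: 8 × 405 = 3240
  C=C: 1 × 600 = 600
  Σ(broken) = 4713 kJ
Bonds formed (products):
  C-Br: 2 × 269 = 538
  C-C: 3 × 337 = 1011
  C-H: 8 × 405 = 3240
  Σ(formed) = 4789 kJ
ΔH = Σ(broken) − Σ(formed) = 4713 − 4789 = −76 kJ

ΔH ≈ −76 kJ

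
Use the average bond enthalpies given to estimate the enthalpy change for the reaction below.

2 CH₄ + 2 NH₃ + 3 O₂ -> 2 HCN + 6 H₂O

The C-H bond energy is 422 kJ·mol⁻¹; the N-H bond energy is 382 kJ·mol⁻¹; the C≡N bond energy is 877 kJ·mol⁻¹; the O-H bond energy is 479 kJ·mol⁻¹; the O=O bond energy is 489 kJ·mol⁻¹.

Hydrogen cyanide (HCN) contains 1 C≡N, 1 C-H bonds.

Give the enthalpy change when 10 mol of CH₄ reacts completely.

ΔH = −6055 kJ

Bonds broken (reactants):
  C-H: 8 × 422 = 3376
  N-H: 6 × 382 = 2292
  O=O: 3 × 489 = 1467
  Σ(broken) = 7135 kJ
Bonds formed (products):
  C≡N: 2 × 877 = 1754
  C-H: 2 × 422 = 844
  O-H: 12 × 479 = 5748
  Σ(formed) = 8346 kJ
ΔH = Σ(broken) − Σ(formed) = 7135 − 8346 = −1211 kJ
For 5× the reaction as written: 5 × (−1211) = −6055 kJ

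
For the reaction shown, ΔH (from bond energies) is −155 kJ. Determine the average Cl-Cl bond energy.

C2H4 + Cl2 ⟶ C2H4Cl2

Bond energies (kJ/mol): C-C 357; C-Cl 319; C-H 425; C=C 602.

D(Cl-Cl) ≈ 238 kJ/mol

Let D be the Cl-Cl bond energy.
Σ(broken) = 4×425 + 1×602 + 1×D = 2302 + D
Σ(formed) = 1×357 + 2×319 + 4×425 = 2695
ΔH = Σ(broken) − Σ(formed) = (2302 + D) − (2695) = −393 + D
Setting this equal to −155 kJ gives D = 238 kJ/mol.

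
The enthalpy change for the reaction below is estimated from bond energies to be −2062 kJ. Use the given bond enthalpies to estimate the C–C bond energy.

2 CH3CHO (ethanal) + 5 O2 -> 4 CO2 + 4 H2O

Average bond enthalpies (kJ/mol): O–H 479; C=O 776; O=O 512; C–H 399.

Let D be the C–C bond energy.
Σ(broken) = 2×D + 8×399 + 2×776 + 5×512 = 7304 + 2D
Σ(formed) = 8×776 + 8×479 = 10040
ΔH = Σ(broken) − Σ(formed) = (7304 + 2D) − (10040) = −2736 + 2D
Setting this equal to −2062 kJ gives 2D = 674, so D = 337 kJ/mol.

D(C–C) ≈ 337 kJ/mol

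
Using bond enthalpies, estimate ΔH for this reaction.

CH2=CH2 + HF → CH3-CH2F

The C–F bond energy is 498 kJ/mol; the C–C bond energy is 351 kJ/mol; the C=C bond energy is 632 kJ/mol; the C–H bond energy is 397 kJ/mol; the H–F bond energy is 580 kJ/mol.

Bonds broken (reactants):
  C–H: 4 × 397 = 1588
  C=C: 1 × 632 = 632
  H–F: 1 × 580 = 580
  Σ(broken) = 2800 kJ
Bonds formed (products):
  C–C: 1 × 351 = 351
  C–F: 1 × 498 = 498
  C–H: 5 × 397 = 1985
  Σ(formed) = 2834 kJ
ΔH = Σ(broken) − Σ(formed) = 2800 − 2834 = −34 kJ

ΔH ≈ −34 kJ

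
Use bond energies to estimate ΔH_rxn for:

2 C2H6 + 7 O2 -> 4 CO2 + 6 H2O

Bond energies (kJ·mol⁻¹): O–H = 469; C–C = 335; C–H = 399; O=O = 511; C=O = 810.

ΔH ≈ −3073 kJ

Bonds broken (reactants):
  C–C: 2 × 335 = 670
  C–H: 12 × 399 = 4788
  O=O: 7 × 511 = 3577
  Σ(broken) = 9035 kJ
Bonds formed (products):
  C=O: 8 × 810 = 6480
  O–H: 12 × 469 = 5628
  Σ(formed) = 12108 kJ
ΔH = Σ(broken) − Σ(formed) = 9035 − 12108 = −3073 kJ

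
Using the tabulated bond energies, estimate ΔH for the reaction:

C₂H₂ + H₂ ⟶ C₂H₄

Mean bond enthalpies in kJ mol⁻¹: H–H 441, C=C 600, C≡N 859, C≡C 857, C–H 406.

ΔH ≈ −114 kJ

Bonds broken (reactants):
  C≡C: 1 × 857 = 857
  C–H: 2 × 406 = 812
  H–H: 1 × 441 = 441
  Σ(broken) = 2110 kJ
Bonds formed (products):
  C–H: 4 × 406 = 1624
  C=C: 1 × 600 = 600
  Σ(formed) = 2224 kJ
ΔH = Σ(broken) − Σ(formed) = 2110 − 2224 = −114 kJ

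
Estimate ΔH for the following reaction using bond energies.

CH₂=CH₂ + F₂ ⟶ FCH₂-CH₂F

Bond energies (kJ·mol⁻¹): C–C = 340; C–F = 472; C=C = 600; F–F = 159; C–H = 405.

Bonds broken (reactants):
  C–H: 4 × 405 = 1620
  C=C: 1 × 600 = 600
  F–F: 1 × 159 = 159
  Σ(broken) = 2379 kJ
Bonds formed (products):
  C–C: 1 × 340 = 340
  C–F: 2 × 472 = 944
  C–H: 4 × 405 = 1620
  Σ(formed) = 2904 kJ
ΔH = Σ(broken) − Σ(formed) = 2379 − 2904 = −525 kJ

ΔH ≈ −525 kJ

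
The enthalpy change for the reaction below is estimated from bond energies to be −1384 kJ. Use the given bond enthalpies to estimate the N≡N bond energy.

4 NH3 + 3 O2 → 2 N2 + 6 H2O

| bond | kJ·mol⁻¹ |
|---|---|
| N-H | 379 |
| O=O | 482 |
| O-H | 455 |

Let D be the N≡N bond energy.
Σ(broken) = 12×379 + 3×482 = 5994
Σ(formed) = 2×D + 12×455 = 5460 + 2D
ΔH = Σ(broken) − Σ(formed) = (5994) − (5460 + 2D) = +534 − 2D
Setting this equal to −1384 kJ gives 2D = 1918, so D = 959 kJ/mol.

D(N≡N) ≈ 959 kJ/mol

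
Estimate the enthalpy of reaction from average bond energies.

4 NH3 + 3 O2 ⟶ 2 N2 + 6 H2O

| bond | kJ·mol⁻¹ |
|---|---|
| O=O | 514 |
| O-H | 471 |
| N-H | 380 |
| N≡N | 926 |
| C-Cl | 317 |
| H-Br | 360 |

ΔH ≈ −1402 kJ

Bonds broken (reactants):
  N-H: 12 × 380 = 4560
  O=O: 3 × 514 = 1542
  Σ(broken) = 6102 kJ
Bonds formed (products):
  N≡N: 2 × 926 = 1852
  O-H: 12 × 471 = 5652
  Σ(formed) = 7504 kJ
ΔH = Σ(broken) − Σ(formed) = 6102 − 7504 = −1402 kJ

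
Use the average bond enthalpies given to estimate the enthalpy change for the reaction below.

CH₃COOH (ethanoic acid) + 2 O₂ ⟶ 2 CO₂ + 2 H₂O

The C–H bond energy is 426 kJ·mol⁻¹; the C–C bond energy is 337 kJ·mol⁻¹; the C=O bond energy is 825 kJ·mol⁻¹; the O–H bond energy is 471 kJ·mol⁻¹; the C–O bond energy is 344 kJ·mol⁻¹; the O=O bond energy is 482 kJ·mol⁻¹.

Bonds broken (reactants):
  C–C: 1 × 337 = 337
  C–H: 3 × 426 = 1278
  C–O: 1 × 344 = 344
  C=O: 1 × 825 = 825
  O–H: 1 × 471 = 471
  O=O: 2 × 482 = 964
  Σ(broken) = 4219 kJ
Bonds formed (products):
  C=O: 4 × 825 = 3300
  O–H: 4 × 471 = 1884
  Σ(formed) = 5184 kJ
ΔH = Σ(broken) − Σ(formed) = 4219 − 5184 = −965 kJ

ΔH ≈ −965 kJ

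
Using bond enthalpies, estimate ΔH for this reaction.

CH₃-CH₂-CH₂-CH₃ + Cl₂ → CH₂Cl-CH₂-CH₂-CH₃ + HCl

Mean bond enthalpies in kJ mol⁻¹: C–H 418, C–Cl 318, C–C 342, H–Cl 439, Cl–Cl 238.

ΔH ≈ −101 kJ

Bonds broken (reactants):
  C–C: 3 × 342 = 1026
  C–H: 10 × 418 = 4180
  Cl–Cl: 1 × 238 = 238
  Σ(broken) = 5444 kJ
Bonds formed (products):
  C–C: 3 × 342 = 1026
  C–Cl: 1 × 318 = 318
  C–H: 9 × 418 = 3762
  H–Cl: 1 × 439 = 439
  Σ(formed) = 5545 kJ
ΔH = Σ(broken) − Σ(formed) = 5444 − 5545 = −101 kJ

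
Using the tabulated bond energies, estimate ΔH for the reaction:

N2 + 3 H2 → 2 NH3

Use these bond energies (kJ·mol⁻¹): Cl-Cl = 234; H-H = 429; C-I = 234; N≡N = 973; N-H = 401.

Bonds broken (reactants):
  H-H: 3 × 429 = 1287
  N≡N: 1 × 973 = 973
  Σ(broken) = 2260 kJ
Bonds formed (products):
  N-H: 6 × 401 = 2406
  Σ(formed) = 2406 kJ
ΔH = Σ(broken) − Σ(formed) = 2260 − 2406 = −146 kJ

ΔH ≈ −146 kJ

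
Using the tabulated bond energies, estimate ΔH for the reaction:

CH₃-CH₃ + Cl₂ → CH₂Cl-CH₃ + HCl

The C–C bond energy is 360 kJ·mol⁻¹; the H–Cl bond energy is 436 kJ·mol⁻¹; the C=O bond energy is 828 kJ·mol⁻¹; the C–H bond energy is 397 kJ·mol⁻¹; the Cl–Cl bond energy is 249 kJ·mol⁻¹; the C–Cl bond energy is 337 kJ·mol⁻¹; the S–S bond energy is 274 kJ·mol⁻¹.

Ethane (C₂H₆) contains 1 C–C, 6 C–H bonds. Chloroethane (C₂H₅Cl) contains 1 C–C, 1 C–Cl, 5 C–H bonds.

ΔH ≈ −127 kJ

Bonds broken (reactants):
  C–C: 1 × 360 = 360
  C–H: 6 × 397 = 2382
  Cl–Cl: 1 × 249 = 249
  Σ(broken) = 2991 kJ
Bonds formed (products):
  C–C: 1 × 360 = 360
  C–Cl: 1 × 337 = 337
  C–H: 5 × 397 = 1985
  H–Cl: 1 × 436 = 436
  Σ(formed) = 3118 kJ
ΔH = Σ(broken) − Σ(formed) = 2991 − 3118 = −127 kJ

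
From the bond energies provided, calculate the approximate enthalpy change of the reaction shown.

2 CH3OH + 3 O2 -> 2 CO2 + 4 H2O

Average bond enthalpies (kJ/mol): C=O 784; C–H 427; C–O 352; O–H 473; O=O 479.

Bonds broken (reactants):
  C–H: 6 × 427 = 2562
  C–O: 2 × 352 = 704
  O–H: 2 × 473 = 946
  O=O: 3 × 479 = 1437
  Σ(broken) = 5649 kJ
Bonds formed (products):
  C=O: 4 × 784 = 3136
  O–H: 8 × 473 = 3784
  Σ(formed) = 6920 kJ
ΔH = Σ(broken) − Σ(formed) = 5649 − 6920 = −1271 kJ

ΔH ≈ −1271 kJ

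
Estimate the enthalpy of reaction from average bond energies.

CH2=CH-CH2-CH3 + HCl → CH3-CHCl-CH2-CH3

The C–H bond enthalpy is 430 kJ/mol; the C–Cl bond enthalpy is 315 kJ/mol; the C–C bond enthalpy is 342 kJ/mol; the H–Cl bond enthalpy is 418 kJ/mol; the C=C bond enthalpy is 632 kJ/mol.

ΔH ≈ −37 kJ

Bonds broken (reactants):
  C–C: 2 × 342 = 684
  C–H: 8 × 430 = 3440
  C=C: 1 × 632 = 632
  H–Cl: 1 × 418 = 418
  Σ(broken) = 5174 kJ
Bonds formed (products):
  C–C: 3 × 342 = 1026
  C–Cl: 1 × 315 = 315
  C–H: 9 × 430 = 3870
  Σ(formed) = 5211 kJ
ΔH = Σ(broken) − Σ(formed) = 5174 − 5211 = −37 kJ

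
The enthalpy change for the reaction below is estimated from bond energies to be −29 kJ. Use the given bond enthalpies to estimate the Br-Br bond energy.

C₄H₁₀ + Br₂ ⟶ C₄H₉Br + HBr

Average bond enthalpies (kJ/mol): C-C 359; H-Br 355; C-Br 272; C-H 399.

D(Br-Br) ≈ 199 kJ/mol

Let D be the Br-Br bond energy.
Σ(broken) = 1×D + 3×359 + 10×399 = 5067 + D
Σ(formed) = 1×272 + 3×359 + 9×399 + 1×355 = 5295
ΔH = Σ(broken) − Σ(formed) = (5067 + D) − (5295) = −228 + D
Setting this equal to −29 kJ gives D = 199 kJ/mol.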